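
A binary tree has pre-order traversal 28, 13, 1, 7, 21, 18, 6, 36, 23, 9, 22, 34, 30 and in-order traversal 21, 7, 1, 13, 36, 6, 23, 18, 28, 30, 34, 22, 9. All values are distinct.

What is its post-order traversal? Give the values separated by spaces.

21 7 1 36 23 6 18 13 30 34 22 9 28

The first element of pre-order is the root; it splits in-order into left and right subtrees.
Root 28: left subtree has 8 nodes {21, 7, 1, 13, 36, 6, 23, 18}, right has 4 {30, 34, 22, 9}.
  Root 13: left subtree has 3 nodes {21, 7, 1}, right has 4 {36, 6, 23, 18}.
    Root 1: left subtree has 2 nodes {21, 7}, right has 0 { }.
      Root 7: left subtree has 1 node {21}, right has 0 { }.
    Root 18: left subtree has 3 nodes {36, 6, 23}, right has 0 { }.
      Root 6: left subtree has 1 node {36}, right has 1 {23}.
  Root 9: left subtree has 3 nodes {30, 34, 22}, right has 0 { }.
    Root 22: left subtree has 2 nodes {30, 34}, right has 0 { }.
      Root 34: left subtree has 1 node {30}, right has 0 { }.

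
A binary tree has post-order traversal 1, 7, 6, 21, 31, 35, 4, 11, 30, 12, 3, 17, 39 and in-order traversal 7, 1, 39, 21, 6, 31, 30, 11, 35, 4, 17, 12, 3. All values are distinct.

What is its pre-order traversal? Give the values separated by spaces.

The last element of post-order is the root; it splits in-order into left and right subtrees.
Root 39: left subtree has 2 nodes {7, 1}, right has 10 {21, 6, 31, 30, 11, 35, 4, 17, 12, 3}.
  Root 7: left subtree has 0 nodes { }, right has 1 {1}.
  Root 17: left subtree has 7 nodes {21, 6, 31, 30, 11, 35, 4}, right has 2 {12, 3}.
    Root 30: left subtree has 3 nodes {21, 6, 31}, right has 3 {11, 35, 4}.
      Root 31: left subtree has 2 nodes {21, 6}, right has 0 { }.
        Root 21: left subtree has 0 nodes { }, right has 1 {6}.
      Root 11: left subtree has 0 nodes { }, right has 2 {35, 4}.
        Root 4: left subtree has 1 node {35}, right has 0 { }.
    Root 3: left subtree has 1 node {12}, right has 0 { }.

39 7 1 17 30 31 21 6 11 4 35 3 12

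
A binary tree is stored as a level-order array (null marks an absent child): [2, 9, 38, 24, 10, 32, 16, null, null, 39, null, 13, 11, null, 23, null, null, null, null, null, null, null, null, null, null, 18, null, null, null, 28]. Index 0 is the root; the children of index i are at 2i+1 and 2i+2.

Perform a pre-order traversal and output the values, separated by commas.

2, 9, 24, 10, 39, 38, 32, 13, 11, 18, 16, 23, 28

Pre-order visits the node, then its left subtree, then its right subtree.
Visit 2.
At 2: go left to 9.
  Visit 9.
  At 9: go left to 24.
    24 is a leaf — visit 24.
  At 9: go right to 10.
    Visit 10.
    At 10: go left to 39.
      39 is a leaf — visit 39.
    At 10: no right child.
At 2: go right to 38.
  Visit 38.
  At 38: go left to 32.
    Visit 32.
    At 32: go left to 13.
      13 is a leaf — visit 13.
    At 32: go right to 11.
      Visit 11.
      At 11: go left to 18.
        18 is a leaf — visit 18.
      At 11: no right child.
  At 38: go right to 16.
    Visit 16.
    At 16: no left child.
    At 16: go right to 23.
      Visit 23.
      At 23: go left to 28.
        28 is a leaf — visit 28.
      At 23: no right child.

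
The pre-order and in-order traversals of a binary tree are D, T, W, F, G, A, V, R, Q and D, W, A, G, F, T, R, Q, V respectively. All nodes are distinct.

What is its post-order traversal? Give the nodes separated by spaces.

A G F W Q R V T D

The first element of pre-order is the root; it splits in-order into left and right subtrees.
Root D: left subtree has 0 nodes { }, right has 8 {W, A, G, F, T, R, Q, V}.
  Root T: left subtree has 4 nodes {W, A, G, F}, right has 3 {R, Q, V}.
    Root W: left subtree has 0 nodes { }, right has 3 {A, G, F}.
      Root F: left subtree has 2 nodes {A, G}, right has 0 { }.
        Root G: left subtree has 1 node {A}, right has 0 { }.
    Root V: left subtree has 2 nodes {R, Q}, right has 0 { }.
      Root R: left subtree has 0 nodes { }, right has 1 {Q}.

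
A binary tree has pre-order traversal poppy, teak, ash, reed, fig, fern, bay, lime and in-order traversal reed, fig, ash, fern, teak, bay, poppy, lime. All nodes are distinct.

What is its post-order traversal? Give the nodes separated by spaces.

The first element of pre-order is the root; it splits in-order into left and right subtrees.
Root poppy: left subtree has 6 nodes {reed, fig, ash, fern, teak, bay}, right has 1 {lime}.
  Root teak: left subtree has 4 nodes {reed, fig, ash, fern}, right has 1 {bay}.
    Root ash: left subtree has 2 nodes {reed, fig}, right has 1 {fern}.
      Root reed: left subtree has 0 nodes { }, right has 1 {fig}.

fig reed fern ash bay teak lime poppy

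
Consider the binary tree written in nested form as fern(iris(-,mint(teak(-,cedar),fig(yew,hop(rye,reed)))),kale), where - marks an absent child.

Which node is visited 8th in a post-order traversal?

mint

Post-order visits the left subtree, then the right subtree, then the node.
At fern: go left to iris.
  At iris: no left child.
  At iris: go right to mint.
    At mint: go left to teak.
      At teak: no left child.
      At teak: go right to cedar.
        cedar is a leaf — visit cedar.
      Visit teak.
    At mint: go right to fig.
      At fig: go left to yew.
        yew is a leaf — visit yew.
      At fig: go right to hop.
        At hop: go left to rye.
          rye is a leaf — visit rye.
        At hop: go right to reed.
          reed is a leaf — visit reed.
        Visit hop.
      Visit fig.
    Visit mint.
  Visit iris.
At fern: go right to kale.
  kale is a leaf — visit kale.
Visit fern.
Full post-order sequence: cedar, teak, yew, rye, reed, hop, fig, mint, iris, kale, fern.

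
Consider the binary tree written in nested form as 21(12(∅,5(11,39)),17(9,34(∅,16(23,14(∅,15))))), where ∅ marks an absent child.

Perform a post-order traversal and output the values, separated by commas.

11, 39, 5, 12, 9, 23, 15, 14, 16, 34, 17, 21

Post-order visits the left subtree, then the right subtree, then the node.
At 21: go left to 12.
  At 12: no left child.
  At 12: go right to 5.
    At 5: go left to 11.
      11 is a leaf — visit 11.
    At 5: go right to 39.
      39 is a leaf — visit 39.
    Visit 5.
  Visit 12.
At 21: go right to 17.
  At 17: go left to 9.
    9 is a leaf — visit 9.
  At 17: go right to 34.
    At 34: no left child.
    At 34: go right to 16.
      At 16: go left to 23.
        23 is a leaf — visit 23.
      At 16: go right to 14.
        At 14: no left child.
        At 14: go right to 15.
          15 is a leaf — visit 15.
        Visit 14.
      Visit 16.
    Visit 34.
  Visit 17.
Visit 21.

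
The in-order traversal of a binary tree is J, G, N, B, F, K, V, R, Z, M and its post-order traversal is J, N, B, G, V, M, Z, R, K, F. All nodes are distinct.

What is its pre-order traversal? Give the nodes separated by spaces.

F G J B N K R V Z M

The last element of post-order is the root; it splits in-order into left and right subtrees.
Root F: left subtree has 4 nodes {J, G, N, B}, right has 5 {K, V, R, Z, M}.
  Root G: left subtree has 1 node {J}, right has 2 {N, B}.
    Root B: left subtree has 1 node {N}, right has 0 { }.
  Root K: left subtree has 0 nodes { }, right has 4 {V, R, Z, M}.
    Root R: left subtree has 1 node {V}, right has 2 {Z, M}.
      Root Z: left subtree has 0 nodes { }, right has 1 {M}.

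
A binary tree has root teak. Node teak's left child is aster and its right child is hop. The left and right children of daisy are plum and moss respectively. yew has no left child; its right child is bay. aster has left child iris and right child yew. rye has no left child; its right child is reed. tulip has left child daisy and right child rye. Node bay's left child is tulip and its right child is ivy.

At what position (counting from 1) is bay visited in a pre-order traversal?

5

Pre-order visits the node, then its left subtree, then its right subtree.
Visit teak.
At teak: go left to aster.
  Visit aster.
  At aster: go left to iris.
    iris is a leaf — visit iris.
  At aster: go right to yew.
    Visit yew.
    At yew: no left child.
    At yew: go right to bay.
      Visit bay.
      At bay: go left to tulip.
        Visit tulip.
        At tulip: go left to daisy.
          Visit daisy.
          At daisy: go left to plum.
            plum is a leaf — visit plum.
          At daisy: go right to moss.
            moss is a leaf — visit moss.
        At tulip: go right to rye.
          Visit rye.
          At rye: no left child.
          At rye: go right to reed.
            reed is a leaf — visit reed.
      At bay: go right to ivy.
        ivy is a leaf — visit ivy.
At teak: go right to hop.
  hop is a leaf — visit hop.
Full pre-order sequence: teak, aster, iris, yew, bay, tulip, daisy, plum, moss, rye, reed, ivy, hop.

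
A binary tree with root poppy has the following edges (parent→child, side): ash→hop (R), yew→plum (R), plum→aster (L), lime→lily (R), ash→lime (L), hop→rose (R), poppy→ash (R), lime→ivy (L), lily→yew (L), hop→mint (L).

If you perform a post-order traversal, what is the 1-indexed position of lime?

Post-order visits the left subtree, then the right subtree, then the node.
At poppy: no left child.
At poppy: go right to ash.
  At ash: go left to lime.
    At lime: go left to ivy.
      ivy is a leaf — visit ivy.
    At lime: go right to lily.
      At lily: go left to yew.
        At yew: no left child.
        At yew: go right to plum.
          At plum: go left to aster.
            aster is a leaf — visit aster.
          At plum: no right child.
          Visit plum.
        Visit yew.
      At lily: no right child.
      Visit lily.
    Visit lime.
  At ash: go right to hop.
    At hop: go left to mint.
      mint is a leaf — visit mint.
    At hop: go right to rose.
      rose is a leaf — visit rose.
    Visit hop.
  Visit ash.
Visit poppy.
Full post-order sequence: ivy, aster, plum, yew, lily, lime, mint, rose, hop, ash, poppy.

6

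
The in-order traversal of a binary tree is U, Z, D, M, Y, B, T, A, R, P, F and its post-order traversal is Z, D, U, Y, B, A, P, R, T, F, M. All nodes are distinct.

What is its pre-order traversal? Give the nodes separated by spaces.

M U D Z F T B Y R A P

The last element of post-order is the root; it splits in-order into left and right subtrees.
Root M: left subtree has 3 nodes {U, Z, D}, right has 7 {Y, B, T, A, R, P, F}.
  Root U: left subtree has 0 nodes { }, right has 2 {Z, D}.
    Root D: left subtree has 1 node {Z}, right has 0 { }.
  Root F: left subtree has 6 nodes {Y, B, T, A, R, P}, right has 0 { }.
    Root T: left subtree has 2 nodes {Y, B}, right has 3 {A, R, P}.
      Root B: left subtree has 1 node {Y}, right has 0 { }.
      Root R: left subtree has 1 node {A}, right has 1 {P}.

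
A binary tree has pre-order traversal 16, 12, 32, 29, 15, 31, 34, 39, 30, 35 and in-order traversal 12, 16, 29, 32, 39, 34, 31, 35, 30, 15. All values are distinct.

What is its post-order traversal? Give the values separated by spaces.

12 29 39 34 35 30 31 15 32 16

The first element of pre-order is the root; it splits in-order into left and right subtrees.
Root 16: left subtree has 1 node {12}, right has 8 {29, 32, 39, 34, 31, 35, 30, 15}.
  Root 32: left subtree has 1 node {29}, right has 6 {39, 34, 31, 35, 30, 15}.
    Root 15: left subtree has 5 nodes {39, 34, 31, 35, 30}, right has 0 { }.
      Root 31: left subtree has 2 nodes {39, 34}, right has 2 {35, 30}.
        Root 34: left subtree has 1 node {39}, right has 0 { }.
        Root 30: left subtree has 1 node {35}, right has 0 { }.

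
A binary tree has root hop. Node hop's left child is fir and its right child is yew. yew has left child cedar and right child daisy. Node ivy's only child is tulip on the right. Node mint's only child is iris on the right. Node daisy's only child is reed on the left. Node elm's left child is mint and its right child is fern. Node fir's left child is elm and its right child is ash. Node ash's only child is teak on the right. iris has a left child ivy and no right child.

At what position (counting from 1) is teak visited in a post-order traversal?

Post-order visits the left subtree, then the right subtree, then the node.
At hop: go left to fir.
  At fir: go left to elm.
    At elm: go left to mint.
      At mint: no left child.
      At mint: go right to iris.
        At iris: go left to ivy.
          At ivy: no left child.
          At ivy: go right to tulip.
            tulip is a leaf — visit tulip.
          Visit ivy.
        At iris: no right child.
        Visit iris.
      Visit mint.
    At elm: go right to fern.
      fern is a leaf — visit fern.
    Visit elm.
  At fir: go right to ash.
    At ash: no left child.
    At ash: go right to teak.
      teak is a leaf — visit teak.
    Visit ash.
  Visit fir.
At hop: go right to yew.
  At yew: go left to cedar.
    cedar is a leaf — visit cedar.
  At yew: go right to daisy.
    At daisy: go left to reed.
      reed is a leaf — visit reed.
    At daisy: no right child.
    Visit daisy.
  Visit yew.
Visit hop.
Full post-order sequence: tulip, ivy, iris, mint, fern, elm, teak, ash, fir, cedar, reed, daisy, yew, hop.

7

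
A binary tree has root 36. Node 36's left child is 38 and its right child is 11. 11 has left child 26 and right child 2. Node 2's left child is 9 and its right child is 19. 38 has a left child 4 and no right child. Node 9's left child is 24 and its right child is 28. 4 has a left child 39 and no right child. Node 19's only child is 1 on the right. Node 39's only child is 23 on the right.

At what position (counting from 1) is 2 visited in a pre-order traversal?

Pre-order visits the node, then its left subtree, then its right subtree.
Visit 36.
At 36: go left to 38.
  Visit 38.
  At 38: go left to 4.
    Visit 4.
    At 4: go left to 39.
      Visit 39.
      At 39: no left child.
      At 39: go right to 23.
        23 is a leaf — visit 23.
    At 4: no right child.
  At 38: no right child.
At 36: go right to 11.
  Visit 11.
  At 11: go left to 26.
    26 is a leaf — visit 26.
  At 11: go right to 2.
    Visit 2.
    At 2: go left to 9.
      Visit 9.
      At 9: go left to 24.
        24 is a leaf — visit 24.
      At 9: go right to 28.
        28 is a leaf — visit 28.
    At 2: go right to 19.
      Visit 19.
      At 19: no left child.
      At 19: go right to 1.
        1 is a leaf — visit 1.
Full pre-order sequence: 36, 38, 4, 39, 23, 11, 26, 2, 9, 24, 28, 19, 1.

8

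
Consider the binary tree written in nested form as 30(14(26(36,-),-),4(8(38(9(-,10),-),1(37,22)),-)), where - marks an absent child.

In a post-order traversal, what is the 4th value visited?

Post-order visits the left subtree, then the right subtree, then the node.
At 30: go left to 14.
  At 14: go left to 26.
    At 26: go left to 36.
      36 is a leaf — visit 36.
    At 26: no right child.
    Visit 26.
  At 14: no right child.
  Visit 14.
At 30: go right to 4.
  At 4: go left to 8.
    At 8: go left to 38.
      At 38: go left to 9.
        At 9: no left child.
        At 9: go right to 10.
          10 is a leaf — visit 10.
        Visit 9.
      At 38: no right child.
      Visit 38.
    At 8: go right to 1.
      At 1: go left to 37.
        37 is a leaf — visit 37.
      At 1: go right to 22.
        22 is a leaf — visit 22.
      Visit 1.
    Visit 8.
  At 4: no right child.
  Visit 4.
Visit 30.
Full post-order sequence: 36, 26, 14, 10, 9, 38, 37, 22, 1, 8, 4, 30.

10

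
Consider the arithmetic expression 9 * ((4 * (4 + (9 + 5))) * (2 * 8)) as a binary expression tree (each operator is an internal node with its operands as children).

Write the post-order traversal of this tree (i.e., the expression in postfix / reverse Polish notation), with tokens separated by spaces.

9 4 4 9 5 + + * 2 8 * * *

Post-order on an expression tree gives postfix notation: for each operator, emit left operand, right operand, then the operator.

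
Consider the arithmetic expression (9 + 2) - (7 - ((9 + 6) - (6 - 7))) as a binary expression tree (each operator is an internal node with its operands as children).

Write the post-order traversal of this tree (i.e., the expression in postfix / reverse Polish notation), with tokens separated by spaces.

9 2 + 7 9 6 + 6 7 - - - -

Post-order on an expression tree gives postfix notation: for each operator, emit left operand, right operand, then the operator.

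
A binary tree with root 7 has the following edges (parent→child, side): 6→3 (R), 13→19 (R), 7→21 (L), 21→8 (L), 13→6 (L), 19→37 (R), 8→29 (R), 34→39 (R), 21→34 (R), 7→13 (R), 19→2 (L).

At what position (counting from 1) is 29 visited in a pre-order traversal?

4

Pre-order visits the node, then its left subtree, then its right subtree.
Visit 7.
At 7: go left to 21.
  Visit 21.
  At 21: go left to 8.
    Visit 8.
    At 8: no left child.
    At 8: go right to 29.
      29 is a leaf — visit 29.
  At 21: go right to 34.
    Visit 34.
    At 34: no left child.
    At 34: go right to 39.
      39 is a leaf — visit 39.
At 7: go right to 13.
  Visit 13.
  At 13: go left to 6.
    Visit 6.
    At 6: no left child.
    At 6: go right to 3.
      3 is a leaf — visit 3.
  At 13: go right to 19.
    Visit 19.
    At 19: go left to 2.
      2 is a leaf — visit 2.
    At 19: go right to 37.
      37 is a leaf — visit 37.
Full pre-order sequence: 7, 21, 8, 29, 34, 39, 13, 6, 3, 19, 2, 37.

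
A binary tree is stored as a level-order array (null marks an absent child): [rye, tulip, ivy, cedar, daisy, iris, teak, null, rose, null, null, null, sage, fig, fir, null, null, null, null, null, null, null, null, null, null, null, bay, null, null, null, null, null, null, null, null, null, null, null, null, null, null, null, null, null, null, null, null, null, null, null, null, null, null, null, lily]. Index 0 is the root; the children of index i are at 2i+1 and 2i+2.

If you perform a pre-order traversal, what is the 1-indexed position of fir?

Pre-order visits the node, then its left subtree, then its right subtree.
Visit rye.
At rye: go left to tulip.
  Visit tulip.
  At tulip: go left to cedar.
    Visit cedar.
    At cedar: no left child.
    At cedar: go right to rose.
      rose is a leaf — visit rose.
  At tulip: go right to daisy.
    daisy is a leaf — visit daisy.
At rye: go right to ivy.
  Visit ivy.
  At ivy: go left to iris.
    Visit iris.
    At iris: no left child.
    At iris: go right to sage.
      Visit sage.
      At sage: no left child.
      At sage: go right to bay.
        Visit bay.
        At bay: no left child.
        At bay: go right to lily.
          lily is a leaf — visit lily.
  At ivy: go right to teak.
    Visit teak.
    At teak: go left to fig.
      fig is a leaf — visit fig.
    At teak: go right to fir.
      fir is a leaf — visit fir.
Full pre-order sequence: rye, tulip, cedar, rose, daisy, ivy, iris, sage, bay, lily, teak, fig, fir.

13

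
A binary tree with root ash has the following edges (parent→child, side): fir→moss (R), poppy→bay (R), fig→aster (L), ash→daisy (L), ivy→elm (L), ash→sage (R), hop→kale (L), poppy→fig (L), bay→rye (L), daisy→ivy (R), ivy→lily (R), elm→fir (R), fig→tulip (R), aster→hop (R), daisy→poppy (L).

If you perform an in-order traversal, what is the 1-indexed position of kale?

2

In-order visits the left subtree, then the node, then the right subtree.
At ash: go left to daisy.
  At daisy: go left to poppy.
    At poppy: go left to fig.
      At fig: go left to aster.
        At aster: no left child.
        Visit aster.
        At aster: go right to hop.
          At hop: go left to kale.
            kale is a leaf — visit kale.
          Visit hop.
          At hop: no right child.
      Visit fig.
      At fig: go right to tulip.
        tulip is a leaf — visit tulip.
    Visit poppy.
    At poppy: go right to bay.
      At bay: go left to rye.
        rye is a leaf — visit rye.
      Visit bay.
      At bay: no right child.
  Visit daisy.
  At daisy: go right to ivy.
    At ivy: go left to elm.
      At elm: no left child.
      Visit elm.
      At elm: go right to fir.
        At fir: no left child.
        Visit fir.
        At fir: go right to moss.
          moss is a leaf — visit moss.
    Visit ivy.
    At ivy: go right to lily.
      lily is a leaf — visit lily.
Visit ash.
At ash: go right to sage.
  sage is a leaf — visit sage.
Full in-order sequence: aster, kale, hop, fig, tulip, poppy, rye, bay, daisy, elm, fir, moss, ivy, lily, ash, sage.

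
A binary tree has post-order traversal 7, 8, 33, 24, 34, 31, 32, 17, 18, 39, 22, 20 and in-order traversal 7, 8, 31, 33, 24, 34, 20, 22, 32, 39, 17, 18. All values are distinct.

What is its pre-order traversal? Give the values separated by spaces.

20 31 8 7 34 24 33 22 39 32 18 17

The last element of post-order is the root; it splits in-order into left and right subtrees.
Root 20: left subtree has 6 nodes {7, 8, 31, 33, 24, 34}, right has 5 {22, 32, 39, 17, 18}.
  Root 31: left subtree has 2 nodes {7, 8}, right has 3 {33, 24, 34}.
    Root 8: left subtree has 1 node {7}, right has 0 { }.
    Root 34: left subtree has 2 nodes {33, 24}, right has 0 { }.
      Root 24: left subtree has 1 node {33}, right has 0 { }.
  Root 22: left subtree has 0 nodes { }, right has 4 {32, 39, 17, 18}.
    Root 39: left subtree has 1 node {32}, right has 2 {17, 18}.
      Root 18: left subtree has 1 node {17}, right has 0 { }.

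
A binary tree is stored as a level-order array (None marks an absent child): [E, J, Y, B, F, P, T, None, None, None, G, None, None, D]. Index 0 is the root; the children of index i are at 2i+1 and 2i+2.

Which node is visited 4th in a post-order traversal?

Post-order visits the left subtree, then the right subtree, then the node.
At E: go left to J.
  At J: go left to B.
    B is a leaf — visit B.
  At J: go right to F.
    At F: no left child.
    At F: go right to G.
      G is a leaf — visit G.
    Visit F.
  Visit J.
At E: go right to Y.
  At Y: go left to P.
    P is a leaf — visit P.
  At Y: go right to T.
    At T: go left to D.
      D is a leaf — visit D.
    At T: no right child.
    Visit T.
  Visit Y.
Visit E.
Full post-order sequence: B, G, F, J, P, D, T, Y, E.

J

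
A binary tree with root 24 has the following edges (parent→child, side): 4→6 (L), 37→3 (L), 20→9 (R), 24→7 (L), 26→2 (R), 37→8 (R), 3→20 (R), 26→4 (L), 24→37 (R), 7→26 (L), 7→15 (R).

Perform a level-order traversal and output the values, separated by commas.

24, 7, 37, 26, 15, 3, 8, 4, 2, 20, 6, 9

Level-order visits nodes level by level from the root, left to right within each level.
Level 0: 24
Level 1: 7, 37
Level 2: 26, 15, 3, 8
Level 3: 4, 2, 20
Level 4: 6, 9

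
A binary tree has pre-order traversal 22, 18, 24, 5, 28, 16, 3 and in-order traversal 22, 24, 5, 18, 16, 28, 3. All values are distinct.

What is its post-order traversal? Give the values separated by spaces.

5 24 16 3 28 18 22

The first element of pre-order is the root; it splits in-order into left and right subtrees.
Root 22: left subtree has 0 nodes { }, right has 6 {24, 5, 18, 16, 28, 3}.
  Root 18: left subtree has 2 nodes {24, 5}, right has 3 {16, 28, 3}.
    Root 24: left subtree has 0 nodes { }, right has 1 {5}.
    Root 28: left subtree has 1 node {16}, right has 1 {3}.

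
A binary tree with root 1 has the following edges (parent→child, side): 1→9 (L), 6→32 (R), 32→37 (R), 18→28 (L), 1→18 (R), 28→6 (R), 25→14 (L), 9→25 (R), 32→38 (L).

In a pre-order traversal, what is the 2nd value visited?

Pre-order visits the node, then its left subtree, then its right subtree.
Visit 1.
At 1: go left to 9.
  Visit 9.
  At 9: no left child.
  At 9: go right to 25.
    Visit 25.
    At 25: go left to 14.
      14 is a leaf — visit 14.
    At 25: no right child.
At 1: go right to 18.
  Visit 18.
  At 18: go left to 28.
    Visit 28.
    At 28: no left child.
    At 28: go right to 6.
      Visit 6.
      At 6: no left child.
      At 6: go right to 32.
        Visit 32.
        At 32: go left to 38.
          38 is a leaf — visit 38.
        At 32: go right to 37.
          37 is a leaf — visit 37.
  At 18: no right child.
Full pre-order sequence: 1, 9, 25, 14, 18, 28, 6, 32, 38, 37.

9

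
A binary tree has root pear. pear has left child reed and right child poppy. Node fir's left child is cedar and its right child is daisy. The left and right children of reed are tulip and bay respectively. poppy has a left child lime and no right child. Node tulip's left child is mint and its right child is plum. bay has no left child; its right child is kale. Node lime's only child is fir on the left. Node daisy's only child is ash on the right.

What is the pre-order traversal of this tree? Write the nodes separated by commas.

pear, reed, tulip, mint, plum, bay, kale, poppy, lime, fir, cedar, daisy, ash

Pre-order visits the node, then its left subtree, then its right subtree.
Visit pear.
At pear: go left to reed.
  Visit reed.
  At reed: go left to tulip.
    Visit tulip.
    At tulip: go left to mint.
      mint is a leaf — visit mint.
    At tulip: go right to plum.
      plum is a leaf — visit plum.
  At reed: go right to bay.
    Visit bay.
    At bay: no left child.
    At bay: go right to kale.
      kale is a leaf — visit kale.
At pear: go right to poppy.
  Visit poppy.
  At poppy: go left to lime.
    Visit lime.
    At lime: go left to fir.
      Visit fir.
      At fir: go left to cedar.
        cedar is a leaf — visit cedar.
      At fir: go right to daisy.
        Visit daisy.
        At daisy: no left child.
        At daisy: go right to ash.
          ash is a leaf — visit ash.
    At lime: no right child.
  At poppy: no right child.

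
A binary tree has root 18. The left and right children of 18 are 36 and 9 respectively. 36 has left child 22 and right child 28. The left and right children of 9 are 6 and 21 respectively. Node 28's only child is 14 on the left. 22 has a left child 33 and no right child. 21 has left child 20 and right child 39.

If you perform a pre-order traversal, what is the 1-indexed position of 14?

Pre-order visits the node, then its left subtree, then its right subtree.
Visit 18.
At 18: go left to 36.
  Visit 36.
  At 36: go left to 22.
    Visit 22.
    At 22: go left to 33.
      33 is a leaf — visit 33.
    At 22: no right child.
  At 36: go right to 28.
    Visit 28.
    At 28: go left to 14.
      14 is a leaf — visit 14.
    At 28: no right child.
At 18: go right to 9.
  Visit 9.
  At 9: go left to 6.
    6 is a leaf — visit 6.
  At 9: go right to 21.
    Visit 21.
    At 21: go left to 20.
      20 is a leaf — visit 20.
    At 21: go right to 39.
      39 is a leaf — visit 39.
Full pre-order sequence: 18, 36, 22, 33, 28, 14, 9, 6, 21, 20, 39.

6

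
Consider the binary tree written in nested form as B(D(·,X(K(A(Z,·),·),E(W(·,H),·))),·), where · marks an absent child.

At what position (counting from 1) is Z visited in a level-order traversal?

8

Level-order visits nodes level by level from the root, left to right within each level.
Level 0: B
Level 1: D
Level 2: X
Level 3: K, E
Level 4: A, W
Level 5: Z, H
Full level-order sequence: B, D, X, K, E, A, W, Z, H.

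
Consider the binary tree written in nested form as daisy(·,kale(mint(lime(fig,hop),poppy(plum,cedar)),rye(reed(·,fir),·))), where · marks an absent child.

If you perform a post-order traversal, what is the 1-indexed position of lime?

3

Post-order visits the left subtree, then the right subtree, then the node.
At daisy: no left child.
At daisy: go right to kale.
  At kale: go left to mint.
    At mint: go left to lime.
      At lime: go left to fig.
        fig is a leaf — visit fig.
      At lime: go right to hop.
        hop is a leaf — visit hop.
      Visit lime.
    At mint: go right to poppy.
      At poppy: go left to plum.
        plum is a leaf — visit plum.
      At poppy: go right to cedar.
        cedar is a leaf — visit cedar.
      Visit poppy.
    Visit mint.
  At kale: go right to rye.
    At rye: go left to reed.
      At reed: no left child.
      At reed: go right to fir.
        fir is a leaf — visit fir.
      Visit reed.
    At rye: no right child.
    Visit rye.
  Visit kale.
Visit daisy.
Full post-order sequence: fig, hop, lime, plum, cedar, poppy, mint, fir, reed, rye, kale, daisy.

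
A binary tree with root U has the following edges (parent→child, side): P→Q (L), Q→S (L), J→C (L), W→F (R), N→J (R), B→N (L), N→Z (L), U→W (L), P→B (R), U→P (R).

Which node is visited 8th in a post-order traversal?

Post-order visits the left subtree, then the right subtree, then the node.
At U: go left to W.
  At W: no left child.
  At W: go right to F.
    F is a leaf — visit F.
  Visit W.
At U: go right to P.
  At P: go left to Q.
    At Q: go left to S.
      S is a leaf — visit S.
    At Q: no right child.
    Visit Q.
  At P: go right to B.
    At B: go left to N.
      At N: go left to Z.
        Z is a leaf — visit Z.
      At N: go right to J.
        At J: go left to C.
          C is a leaf — visit C.
        At J: no right child.
        Visit J.
      Visit N.
    At B: no right child.
    Visit B.
  Visit P.
Visit U.
Full post-order sequence: F, W, S, Q, Z, C, J, N, B, P, U.

N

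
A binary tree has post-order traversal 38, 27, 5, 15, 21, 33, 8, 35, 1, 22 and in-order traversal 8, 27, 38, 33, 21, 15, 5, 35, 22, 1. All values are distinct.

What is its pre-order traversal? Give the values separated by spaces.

The last element of post-order is the root; it splits in-order into left and right subtrees.
Root 22: left subtree has 8 nodes {8, 27, 38, 33, 21, 15, 5, 35}, right has 1 {1}.
  Root 35: left subtree has 7 nodes {8, 27, 38, 33, 21, 15, 5}, right has 0 { }.
    Root 8: left subtree has 0 nodes { }, right has 6 {27, 38, 33, 21, 15, 5}.
      Root 33: left subtree has 2 nodes {27, 38}, right has 3 {21, 15, 5}.
        Root 27: left subtree has 0 nodes { }, right has 1 {38}.
        Root 21: left subtree has 0 nodes { }, right has 2 {15, 5}.
          Root 15: left subtree has 0 nodes { }, right has 1 {5}.

22 35 8 33 27 38 21 15 5 1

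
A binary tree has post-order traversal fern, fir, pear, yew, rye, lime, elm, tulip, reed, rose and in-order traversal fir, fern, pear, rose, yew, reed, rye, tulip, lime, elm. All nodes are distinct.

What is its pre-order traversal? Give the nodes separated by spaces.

rose pear fir fern reed yew tulip rye elm lime

The last element of post-order is the root; it splits in-order into left and right subtrees.
Root rose: left subtree has 3 nodes {fir, fern, pear}, right has 6 {yew, reed, rye, tulip, lime, elm}.
  Root pear: left subtree has 2 nodes {fir, fern}, right has 0 { }.
    Root fir: left subtree has 0 nodes { }, right has 1 {fern}.
  Root reed: left subtree has 1 node {yew}, right has 4 {rye, tulip, lime, elm}.
    Root tulip: left subtree has 1 node {rye}, right has 2 {lime, elm}.
      Root elm: left subtree has 1 node {lime}, right has 0 { }.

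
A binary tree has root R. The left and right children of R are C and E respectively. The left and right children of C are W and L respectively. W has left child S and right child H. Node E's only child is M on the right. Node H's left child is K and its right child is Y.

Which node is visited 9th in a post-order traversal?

Post-order visits the left subtree, then the right subtree, then the node.
At R: go left to C.
  At C: go left to W.
    At W: go left to S.
      S is a leaf — visit S.
    At W: go right to H.
      At H: go left to K.
        K is a leaf — visit K.
      At H: go right to Y.
        Y is a leaf — visit Y.
      Visit H.
    Visit W.
  At C: go right to L.
    L is a leaf — visit L.
  Visit C.
At R: go right to E.
  At E: no left child.
  At E: go right to M.
    M is a leaf — visit M.
  Visit E.
Visit R.
Full post-order sequence: S, K, Y, H, W, L, C, M, E, R.

E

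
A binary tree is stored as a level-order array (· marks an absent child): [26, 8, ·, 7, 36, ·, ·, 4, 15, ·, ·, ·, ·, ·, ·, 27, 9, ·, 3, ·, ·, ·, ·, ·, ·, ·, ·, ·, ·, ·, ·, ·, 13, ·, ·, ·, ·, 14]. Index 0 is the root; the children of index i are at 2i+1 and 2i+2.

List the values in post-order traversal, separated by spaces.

13 27 9 4 14 3 15 7 36 8 26

Post-order visits the left subtree, then the right subtree, then the node.
At 26: go left to 8.
  At 8: go left to 7.
    At 7: go left to 4.
      At 4: go left to 27.
        At 27: no left child.
        At 27: go right to 13.
          13 is a leaf — visit 13.
        Visit 27.
      At 4: go right to 9.
        9 is a leaf — visit 9.
      Visit 4.
    At 7: go right to 15.
      At 15: no left child.
      At 15: go right to 3.
        At 3: go left to 14.
          14 is a leaf — visit 14.
        At 3: no right child.
        Visit 3.
      Visit 15.
    Visit 7.
  At 8: go right to 36.
    36 is a leaf — visit 36.
  Visit 8.
At 26: no right child.
Visit 26.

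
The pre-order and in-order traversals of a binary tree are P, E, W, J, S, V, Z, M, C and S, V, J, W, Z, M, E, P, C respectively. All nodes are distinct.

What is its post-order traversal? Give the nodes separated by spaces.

V S J M Z W E C P

The first element of pre-order is the root; it splits in-order into left and right subtrees.
Root P: left subtree has 7 nodes {S, V, J, W, Z, M, E}, right has 1 {C}.
  Root E: left subtree has 6 nodes {S, V, J, W, Z, M}, right has 0 { }.
    Root W: left subtree has 3 nodes {S, V, J}, right has 2 {Z, M}.
      Root J: left subtree has 2 nodes {S, V}, right has 0 { }.
        Root S: left subtree has 0 nodes { }, right has 1 {V}.
      Root Z: left subtree has 0 nodes { }, right has 1 {M}.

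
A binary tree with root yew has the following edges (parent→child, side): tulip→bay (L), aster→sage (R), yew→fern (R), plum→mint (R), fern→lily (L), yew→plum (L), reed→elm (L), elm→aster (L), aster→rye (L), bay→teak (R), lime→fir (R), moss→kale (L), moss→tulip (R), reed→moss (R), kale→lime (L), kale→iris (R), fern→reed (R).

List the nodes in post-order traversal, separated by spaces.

mint plum lily rye sage aster elm fir lime iris kale teak bay tulip moss reed fern yew

Post-order visits the left subtree, then the right subtree, then the node.
At yew: go left to plum.
  At plum: no left child.
  At plum: go right to mint.
    mint is a leaf — visit mint.
  Visit plum.
At yew: go right to fern.
  At fern: go left to lily.
    lily is a leaf — visit lily.
  At fern: go right to reed.
    At reed: go left to elm.
      At elm: go left to aster.
        At aster: go left to rye.
          rye is a leaf — visit rye.
        At aster: go right to sage.
          sage is a leaf — visit sage.
        Visit aster.
      At elm: no right child.
      Visit elm.
    At reed: go right to moss.
      At moss: go left to kale.
        At kale: go left to lime.
          At lime: no left child.
          At lime: go right to fir.
            fir is a leaf — visit fir.
          Visit lime.
        At kale: go right to iris.
          iris is a leaf — visit iris.
        Visit kale.
      At moss: go right to tulip.
        At tulip: go left to bay.
          At bay: no left child.
          At bay: go right to teak.
            teak is a leaf — visit teak.
          Visit bay.
        At tulip: no right child.
        Visit tulip.
      Visit moss.
    Visit reed.
  Visit fern.
Visit yew.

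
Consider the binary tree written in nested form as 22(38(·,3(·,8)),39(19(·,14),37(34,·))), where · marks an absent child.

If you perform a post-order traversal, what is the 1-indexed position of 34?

Post-order visits the left subtree, then the right subtree, then the node.
At 22: go left to 38.
  At 38: no left child.
  At 38: go right to 3.
    At 3: no left child.
    At 3: go right to 8.
      8 is a leaf — visit 8.
    Visit 3.
  Visit 38.
At 22: go right to 39.
  At 39: go left to 19.
    At 19: no left child.
    At 19: go right to 14.
      14 is a leaf — visit 14.
    Visit 19.
  At 39: go right to 37.
    At 37: go left to 34.
      34 is a leaf — visit 34.
    At 37: no right child.
    Visit 37.
  Visit 39.
Visit 22.
Full post-order sequence: 8, 3, 38, 14, 19, 34, 37, 39, 22.

6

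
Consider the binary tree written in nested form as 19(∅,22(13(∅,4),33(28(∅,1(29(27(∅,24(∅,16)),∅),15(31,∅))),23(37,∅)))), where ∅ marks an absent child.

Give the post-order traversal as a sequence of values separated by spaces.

Post-order visits the left subtree, then the right subtree, then the node.
At 19: no left child.
At 19: go right to 22.
  At 22: go left to 13.
    At 13: no left child.
    At 13: go right to 4.
      4 is a leaf — visit 4.
    Visit 13.
  At 22: go right to 33.
    At 33: go left to 28.
      At 28: no left child.
      At 28: go right to 1.
        At 1: go left to 29.
          At 29: go left to 27.
            At 27: no left child.
            At 27: go right to 24.
              At 24: no left child.
              At 24: go right to 16.
                16 is a leaf — visit 16.
              Visit 24.
            Visit 27.
          At 29: no right child.
          Visit 29.
        At 1: go right to 15.
          At 15: go left to 31.
            31 is a leaf — visit 31.
          At 15: no right child.
          Visit 15.
        Visit 1.
      Visit 28.
    At 33: go right to 23.
      At 23: go left to 37.
        37 is a leaf — visit 37.
      At 23: no right child.
      Visit 23.
    Visit 33.
  Visit 22.
Visit 19.

4 13 16 24 27 29 31 15 1 28 37 23 33 22 19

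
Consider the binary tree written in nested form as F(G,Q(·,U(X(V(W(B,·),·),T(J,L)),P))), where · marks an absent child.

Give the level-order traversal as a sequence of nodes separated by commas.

F, G, Q, U, X, P, V, T, W, J, L, B

Level-order visits nodes level by level from the root, left to right within each level.
Level 0: F
Level 1: G, Q
Level 2: U
Level 3: X, P
Level 4: V, T
Level 5: W, J, L
Level 6: B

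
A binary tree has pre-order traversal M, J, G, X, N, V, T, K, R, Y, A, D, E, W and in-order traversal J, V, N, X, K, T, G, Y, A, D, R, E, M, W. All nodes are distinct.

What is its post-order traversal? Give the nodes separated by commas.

V, N, K, T, X, D, A, Y, E, R, G, J, W, M

The first element of pre-order is the root; it splits in-order into left and right subtrees.
Root M: left subtree has 12 nodes {J, V, N, X, K, T, G, Y, A, D, R, E}, right has 1 {W}.
  Root J: left subtree has 0 nodes { }, right has 11 {V, N, X, K, T, G, Y, A, D, R, E}.
    Root G: left subtree has 5 nodes {V, N, X, K, T}, right has 5 {Y, A, D, R, E}.
      Root X: left subtree has 2 nodes {V, N}, right has 2 {K, T}.
        Root N: left subtree has 1 node {V}, right has 0 { }.
        Root T: left subtree has 1 node {K}, right has 0 { }.
      Root R: left subtree has 3 nodes {Y, A, D}, right has 1 {E}.
        Root Y: left subtree has 0 nodes { }, right has 2 {A, D}.
          Root A: left subtree has 0 nodes { }, right has 1 {D}.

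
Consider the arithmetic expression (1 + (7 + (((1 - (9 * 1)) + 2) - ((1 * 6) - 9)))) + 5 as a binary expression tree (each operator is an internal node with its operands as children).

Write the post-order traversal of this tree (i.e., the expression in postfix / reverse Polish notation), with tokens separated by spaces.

Post-order on an expression tree gives postfix notation: for each operator, emit left operand, right operand, then the operator.

1 7 1 9 1 * - 2 + 1 6 * 9 - - + + 5 +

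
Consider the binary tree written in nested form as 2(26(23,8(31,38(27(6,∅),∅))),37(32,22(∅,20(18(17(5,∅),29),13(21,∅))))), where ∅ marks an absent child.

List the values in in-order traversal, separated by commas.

In-order visits the left subtree, then the node, then the right subtree.
At 2: go left to 26.
  At 26: go left to 23.
    23 is a leaf — visit 23.
  Visit 26.
  At 26: go right to 8.
    At 8: go left to 31.
      31 is a leaf — visit 31.
    Visit 8.
    At 8: go right to 38.
      At 38: go left to 27.
        At 27: go left to 6.
          6 is a leaf — visit 6.
        Visit 27.
        At 27: no right child.
      Visit 38.
      At 38: no right child.
Visit 2.
At 2: go right to 37.
  At 37: go left to 32.
    32 is a leaf — visit 32.
  Visit 37.
  At 37: go right to 22.
    At 22: no left child.
    Visit 22.
    At 22: go right to 20.
      At 20: go left to 18.
        At 18: go left to 17.
          At 17: go left to 5.
            5 is a leaf — visit 5.
          Visit 17.
          At 17: no right child.
        Visit 18.
        At 18: go right to 29.
          29 is a leaf — visit 29.
      Visit 20.
      At 20: go right to 13.
        At 13: go left to 21.
          21 is a leaf — visit 21.
        Visit 13.
        At 13: no right child.

23, 26, 31, 8, 6, 27, 38, 2, 32, 37, 22, 5, 17, 18, 29, 20, 21, 13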